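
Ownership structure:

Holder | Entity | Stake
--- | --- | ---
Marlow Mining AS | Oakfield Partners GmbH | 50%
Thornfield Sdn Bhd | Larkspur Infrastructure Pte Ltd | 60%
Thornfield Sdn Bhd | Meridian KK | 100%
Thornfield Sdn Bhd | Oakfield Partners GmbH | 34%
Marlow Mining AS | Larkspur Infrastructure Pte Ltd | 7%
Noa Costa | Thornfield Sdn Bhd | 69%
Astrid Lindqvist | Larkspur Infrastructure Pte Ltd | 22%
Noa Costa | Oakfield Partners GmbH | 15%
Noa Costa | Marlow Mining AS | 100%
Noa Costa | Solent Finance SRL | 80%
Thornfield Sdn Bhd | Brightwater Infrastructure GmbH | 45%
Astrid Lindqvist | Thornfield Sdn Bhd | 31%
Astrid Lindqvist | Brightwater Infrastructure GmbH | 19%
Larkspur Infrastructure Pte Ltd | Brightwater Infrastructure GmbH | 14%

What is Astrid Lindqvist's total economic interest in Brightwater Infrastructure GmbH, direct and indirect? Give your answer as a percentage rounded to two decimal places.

38.63%

Astrid reaches Brightwater along 4 paths.
Via Thornfield → Larkspur: 31% × 60% × 14% = 2.604%.
Via Larkspur: 22% × 14% = 3.08%.
Via Thornfield: 31% × 45% = 13.95%.
Direct stake: 19% = 19%.
Total: 2.604% + 3.08% + 13.95% + 19% = 38.634%.
Rounded: 38.63%.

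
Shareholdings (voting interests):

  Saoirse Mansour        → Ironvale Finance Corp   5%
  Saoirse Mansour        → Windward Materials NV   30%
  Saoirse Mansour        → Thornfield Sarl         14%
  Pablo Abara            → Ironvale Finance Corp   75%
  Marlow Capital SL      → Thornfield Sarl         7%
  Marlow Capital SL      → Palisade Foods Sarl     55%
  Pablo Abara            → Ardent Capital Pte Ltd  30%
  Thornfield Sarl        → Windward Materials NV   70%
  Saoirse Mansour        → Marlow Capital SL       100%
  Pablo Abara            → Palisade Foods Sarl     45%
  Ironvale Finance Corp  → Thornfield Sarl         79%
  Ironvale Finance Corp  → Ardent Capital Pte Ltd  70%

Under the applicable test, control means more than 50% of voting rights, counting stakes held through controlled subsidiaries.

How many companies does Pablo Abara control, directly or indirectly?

4

Pablo holds 75% of Ironvale, so Pablo controls Ironvale.
Pablo and Ironvale together hold 30% + 70% = 100% of Ardent, so Pablo controls Ardent.
Ironvale holds 79% of Thornfield, so Pablo controls Thornfield.
Thornfield holds 70% of Windward, so Pablo controls Windward.
No other company's threshold is met.
Pablo controls 4 companies.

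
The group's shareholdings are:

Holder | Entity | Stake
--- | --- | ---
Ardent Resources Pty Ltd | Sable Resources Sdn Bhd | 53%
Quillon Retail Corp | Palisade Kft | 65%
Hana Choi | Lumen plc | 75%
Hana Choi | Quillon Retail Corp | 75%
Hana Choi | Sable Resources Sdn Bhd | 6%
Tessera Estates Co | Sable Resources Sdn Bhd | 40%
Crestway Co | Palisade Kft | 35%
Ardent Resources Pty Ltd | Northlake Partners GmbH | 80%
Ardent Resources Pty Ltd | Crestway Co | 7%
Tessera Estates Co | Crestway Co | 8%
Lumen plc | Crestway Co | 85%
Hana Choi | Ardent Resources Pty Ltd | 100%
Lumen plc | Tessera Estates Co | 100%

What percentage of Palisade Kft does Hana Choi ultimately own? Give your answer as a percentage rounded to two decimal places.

Hana reaches Palisade along 4 paths.
Via Quillon: 75% × 65% = 48.75%.
Via Ardent → Crestway: 100% × 7% × 35% = 2.45%.
Via Lumen → Tessera → Crestway: 75% × 100% × 8% × 35% = 2.1%.
Via Lumen → Crestway: 75% × 85% × 35% = 22.3125%.
Total: 48.75% + 2.45% + 2.1% + 22.3125% = 75.6125%.
Rounded: 75.61%.

75.61%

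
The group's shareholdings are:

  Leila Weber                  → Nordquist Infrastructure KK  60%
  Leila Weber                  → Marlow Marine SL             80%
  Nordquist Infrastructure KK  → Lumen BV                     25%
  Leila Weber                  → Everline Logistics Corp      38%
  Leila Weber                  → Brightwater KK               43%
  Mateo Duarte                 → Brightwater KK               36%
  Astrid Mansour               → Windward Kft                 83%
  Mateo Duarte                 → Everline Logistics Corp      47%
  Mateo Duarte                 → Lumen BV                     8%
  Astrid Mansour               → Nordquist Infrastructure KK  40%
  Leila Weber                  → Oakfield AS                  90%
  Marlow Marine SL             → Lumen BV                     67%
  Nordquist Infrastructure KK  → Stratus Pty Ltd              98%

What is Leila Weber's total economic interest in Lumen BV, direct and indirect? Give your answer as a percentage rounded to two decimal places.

Leila reaches Lumen along 2 paths.
Via Marlow: 80% × 67% = 53.6%.
Via Nordquist: 60% × 25% = 15%.
Total: 53.6% + 15% = 68.6%.
Rounded: 68.60%.

68.60%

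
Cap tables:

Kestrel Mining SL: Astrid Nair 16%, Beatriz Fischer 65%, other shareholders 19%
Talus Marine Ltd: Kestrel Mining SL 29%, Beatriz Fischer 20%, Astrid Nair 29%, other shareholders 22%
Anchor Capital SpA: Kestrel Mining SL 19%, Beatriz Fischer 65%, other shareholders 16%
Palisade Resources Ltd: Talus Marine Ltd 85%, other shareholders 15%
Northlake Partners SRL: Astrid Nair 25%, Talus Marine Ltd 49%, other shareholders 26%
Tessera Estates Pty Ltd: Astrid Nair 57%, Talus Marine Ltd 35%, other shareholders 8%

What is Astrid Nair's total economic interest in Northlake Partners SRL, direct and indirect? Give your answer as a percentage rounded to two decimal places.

41.48%

Astrid reaches Northlake along 3 paths.
Direct stake: 25% = 25%.
Via Kestrel → Talus: 16% × 29% × 49% = 2.2736%.
Via Talus: 29% × 49% = 14.21%.
Total: 25% + 2.2736% + 14.21% = 41.4836%.
Rounded: 41.48%.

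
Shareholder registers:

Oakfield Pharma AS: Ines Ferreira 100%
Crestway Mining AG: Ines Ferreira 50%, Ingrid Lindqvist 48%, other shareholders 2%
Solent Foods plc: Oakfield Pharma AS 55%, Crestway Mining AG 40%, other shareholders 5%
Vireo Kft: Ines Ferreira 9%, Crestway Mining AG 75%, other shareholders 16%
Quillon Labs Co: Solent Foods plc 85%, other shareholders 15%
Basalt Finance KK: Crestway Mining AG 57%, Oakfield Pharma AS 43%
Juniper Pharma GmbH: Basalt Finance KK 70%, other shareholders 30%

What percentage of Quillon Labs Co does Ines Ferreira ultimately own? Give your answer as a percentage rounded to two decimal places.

Ines reaches Quillon along 2 paths.
Via Oakfield → Solent: 100% × 55% × 85% = 46.75%.
Via Crestway → Solent: 50% × 40% × 85% = 17%.
Total: 46.75% + 17% = 63.75%.

63.75%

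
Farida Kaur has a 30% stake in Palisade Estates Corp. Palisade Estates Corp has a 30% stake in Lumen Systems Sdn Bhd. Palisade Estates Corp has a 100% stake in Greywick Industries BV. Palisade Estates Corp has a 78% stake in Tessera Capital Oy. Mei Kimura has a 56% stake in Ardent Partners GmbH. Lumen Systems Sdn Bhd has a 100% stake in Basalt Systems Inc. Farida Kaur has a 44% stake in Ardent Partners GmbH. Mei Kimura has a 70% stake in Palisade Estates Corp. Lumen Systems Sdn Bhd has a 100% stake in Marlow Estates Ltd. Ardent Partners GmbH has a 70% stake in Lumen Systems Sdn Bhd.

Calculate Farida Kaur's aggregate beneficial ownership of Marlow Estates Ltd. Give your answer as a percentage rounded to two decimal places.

Farida reaches Marlow along 2 paths.
Via Ardent → Lumen: 44% × 70% × 100% = 30.8%.
Via Palisade → Lumen: 30% × 30% × 100% = 9%.
Total: 30.8% + 9% = 39.8%.
Rounded: 39.80%.

39.80%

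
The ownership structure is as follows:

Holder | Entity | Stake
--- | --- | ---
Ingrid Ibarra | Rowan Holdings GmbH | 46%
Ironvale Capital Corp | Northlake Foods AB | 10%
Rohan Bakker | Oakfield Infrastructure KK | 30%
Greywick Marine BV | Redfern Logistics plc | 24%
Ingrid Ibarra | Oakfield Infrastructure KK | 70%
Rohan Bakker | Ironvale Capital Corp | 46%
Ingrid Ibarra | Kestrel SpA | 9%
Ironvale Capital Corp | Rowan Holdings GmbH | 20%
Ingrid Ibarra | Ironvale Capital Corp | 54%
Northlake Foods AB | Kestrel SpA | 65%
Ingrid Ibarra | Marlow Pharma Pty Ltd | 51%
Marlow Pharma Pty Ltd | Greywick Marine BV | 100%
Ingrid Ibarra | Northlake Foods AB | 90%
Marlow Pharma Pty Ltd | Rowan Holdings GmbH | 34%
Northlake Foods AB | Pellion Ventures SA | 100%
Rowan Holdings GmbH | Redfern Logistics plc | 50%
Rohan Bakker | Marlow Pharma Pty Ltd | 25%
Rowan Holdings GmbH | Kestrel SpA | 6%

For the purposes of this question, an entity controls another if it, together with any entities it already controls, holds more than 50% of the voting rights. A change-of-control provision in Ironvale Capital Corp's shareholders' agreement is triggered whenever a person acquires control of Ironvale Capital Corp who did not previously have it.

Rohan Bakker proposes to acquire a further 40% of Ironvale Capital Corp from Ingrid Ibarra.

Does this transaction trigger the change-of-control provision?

The purchase adds only to Rohan's holdings (Ingrid's stake shrinks), so Rohan is the only person who could newly come to control Ironvale.
Rohan's largest direct stake is 46% in Ironvale, which does not meet the threshold, so Rohan controls no company.
In Ironvale, Rohan's side holds only 46%, not > 50%.
So before the transaction, Rohan does not control Ironvale.
After the purchase, Rohan's direct stake in Ironvale rises to 46% + 40% = 86%, and Ingrid's stake falls to 14%.
Rohan holds 86% of Ironvale, so Rohan controls Ironvale.
Rohan did not control Ironvale before and does after, so the clause is triggered.

Yes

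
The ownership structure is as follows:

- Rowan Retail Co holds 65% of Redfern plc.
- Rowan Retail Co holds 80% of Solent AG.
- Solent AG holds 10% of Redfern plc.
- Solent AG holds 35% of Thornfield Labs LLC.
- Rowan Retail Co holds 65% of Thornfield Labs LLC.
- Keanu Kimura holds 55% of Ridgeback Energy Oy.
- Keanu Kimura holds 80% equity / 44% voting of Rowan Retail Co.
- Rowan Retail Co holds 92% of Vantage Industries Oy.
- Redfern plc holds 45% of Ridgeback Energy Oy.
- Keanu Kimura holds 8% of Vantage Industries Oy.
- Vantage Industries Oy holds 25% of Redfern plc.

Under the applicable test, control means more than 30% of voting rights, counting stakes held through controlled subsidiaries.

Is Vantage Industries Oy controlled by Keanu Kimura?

Yes

Keanu holds 44% of Rowan, so Keanu controls Rowan.
Keanu and Rowan together hold 8% + 92% = 100% of Vantage, so Keanu controls Vantage.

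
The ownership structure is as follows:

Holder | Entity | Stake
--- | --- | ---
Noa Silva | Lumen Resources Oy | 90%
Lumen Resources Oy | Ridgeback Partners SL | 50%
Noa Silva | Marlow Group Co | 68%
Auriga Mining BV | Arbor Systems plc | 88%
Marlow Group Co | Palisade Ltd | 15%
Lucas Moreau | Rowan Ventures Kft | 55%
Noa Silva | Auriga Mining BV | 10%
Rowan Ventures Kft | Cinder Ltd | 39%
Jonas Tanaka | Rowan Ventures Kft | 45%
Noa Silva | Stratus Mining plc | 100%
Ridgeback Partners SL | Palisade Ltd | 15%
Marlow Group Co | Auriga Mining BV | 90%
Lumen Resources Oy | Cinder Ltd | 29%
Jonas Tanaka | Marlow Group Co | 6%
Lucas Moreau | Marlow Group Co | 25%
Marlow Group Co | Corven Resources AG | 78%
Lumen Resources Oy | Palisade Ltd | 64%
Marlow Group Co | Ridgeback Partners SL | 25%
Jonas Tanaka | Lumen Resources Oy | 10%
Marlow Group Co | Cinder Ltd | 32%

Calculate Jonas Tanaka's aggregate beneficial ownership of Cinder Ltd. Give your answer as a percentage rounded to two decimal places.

22.37%

Jonas reaches Cinder along 3 paths.
Via Marlow: 6% × 32% = 1.92%.
Via Rowan: 45% × 39% = 17.55%.
Via Lumen: 10% × 29% = 2.9%.
Total: 1.92% + 17.55% + 2.9% = 22.37%.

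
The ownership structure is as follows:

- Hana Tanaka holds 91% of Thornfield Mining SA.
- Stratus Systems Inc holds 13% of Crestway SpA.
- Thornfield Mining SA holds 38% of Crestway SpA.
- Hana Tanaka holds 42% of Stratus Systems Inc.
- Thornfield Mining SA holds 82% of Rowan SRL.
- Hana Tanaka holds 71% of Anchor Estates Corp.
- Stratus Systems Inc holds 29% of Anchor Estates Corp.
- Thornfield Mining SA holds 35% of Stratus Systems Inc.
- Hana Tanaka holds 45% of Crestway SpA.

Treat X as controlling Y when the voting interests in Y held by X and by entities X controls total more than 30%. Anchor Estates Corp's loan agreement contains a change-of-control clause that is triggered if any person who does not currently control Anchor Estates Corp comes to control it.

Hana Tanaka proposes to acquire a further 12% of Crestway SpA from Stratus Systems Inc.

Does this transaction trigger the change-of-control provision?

The purchase adds only to Hana's holdings (Stratus's stake shrinks), so Hana is the only person who could newly come to control Anchor.
Hana holds 91% of Thornfield, so Hana controls Thornfield.
Thornfield and Hana together hold 35% + 42% = 77% of Stratus, so Hana controls Stratus.
Hana and Stratus together hold 71% + 29% = 100% of Anchor, so Hana controls Anchor.
So Hana already controls Anchor before the transaction.
After the purchase, Hana's direct stake in Crestway rises to 45% + 12% = 57%, and Stratus's stake falls to 1%.
Hana controlled Anchor already, so this is not a new person acquiring control; every other person's position is unchanged or reduced.
No new person acquires control, so the clause is not triggered.

No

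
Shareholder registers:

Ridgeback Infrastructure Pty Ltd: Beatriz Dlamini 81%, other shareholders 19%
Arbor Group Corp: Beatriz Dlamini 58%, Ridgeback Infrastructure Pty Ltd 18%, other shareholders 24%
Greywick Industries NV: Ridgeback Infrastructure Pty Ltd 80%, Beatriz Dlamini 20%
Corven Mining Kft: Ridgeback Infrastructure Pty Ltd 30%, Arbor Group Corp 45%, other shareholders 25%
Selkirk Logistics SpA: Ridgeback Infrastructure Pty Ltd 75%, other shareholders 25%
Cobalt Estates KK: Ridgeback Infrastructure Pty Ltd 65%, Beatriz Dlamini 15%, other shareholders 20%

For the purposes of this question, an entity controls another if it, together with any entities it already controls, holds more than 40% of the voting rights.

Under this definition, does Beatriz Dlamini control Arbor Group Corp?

Yes

Beatriz holds 81% of Ridgeback, so Beatriz controls Ridgeback.
Beatriz and Ridgeback together hold 58% + 18% = 76% of Arbor, so Beatriz controls Arbor.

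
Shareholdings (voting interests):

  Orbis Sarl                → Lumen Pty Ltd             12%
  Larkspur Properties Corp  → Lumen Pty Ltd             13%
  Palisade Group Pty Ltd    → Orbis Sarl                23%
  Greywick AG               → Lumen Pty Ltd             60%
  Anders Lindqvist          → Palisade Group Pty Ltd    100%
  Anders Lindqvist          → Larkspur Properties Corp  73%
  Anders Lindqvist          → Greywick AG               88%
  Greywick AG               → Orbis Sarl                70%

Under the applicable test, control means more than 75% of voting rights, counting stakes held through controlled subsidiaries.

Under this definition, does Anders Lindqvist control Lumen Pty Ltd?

Anders holds 88% of Greywick, so Anders controls Greywick.
Anders holds 100% of Palisade, so Anders controls Palisade.
Palisade and Greywick together hold 23% + 70% = 93% of Orbis, so Anders controls Orbis.
In Lumen, Anders's side holds only 60% + 12% = 72%, not > 75%.
So Anders does not control Lumen.

No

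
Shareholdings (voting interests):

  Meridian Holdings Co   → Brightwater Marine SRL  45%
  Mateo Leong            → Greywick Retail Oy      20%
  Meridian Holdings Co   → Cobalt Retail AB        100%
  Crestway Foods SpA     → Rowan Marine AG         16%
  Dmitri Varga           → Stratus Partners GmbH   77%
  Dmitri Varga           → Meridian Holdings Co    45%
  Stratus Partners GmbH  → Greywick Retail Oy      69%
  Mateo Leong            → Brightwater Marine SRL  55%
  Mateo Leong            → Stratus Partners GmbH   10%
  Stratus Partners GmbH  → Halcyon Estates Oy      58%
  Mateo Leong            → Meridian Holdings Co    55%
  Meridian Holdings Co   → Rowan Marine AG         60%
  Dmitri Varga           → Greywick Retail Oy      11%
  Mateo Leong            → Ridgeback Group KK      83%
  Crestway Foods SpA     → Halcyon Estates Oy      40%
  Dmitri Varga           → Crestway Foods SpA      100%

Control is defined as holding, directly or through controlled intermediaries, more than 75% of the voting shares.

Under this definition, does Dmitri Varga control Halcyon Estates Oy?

Yes

Dmitri holds 100% of Crestway, so Dmitri controls Crestway.
Dmitri holds 77% of Stratus, so Dmitri controls Stratus.
Crestway and Stratus together hold 40% + 58% = 98% of Halcyon, so Dmitri controls Halcyon.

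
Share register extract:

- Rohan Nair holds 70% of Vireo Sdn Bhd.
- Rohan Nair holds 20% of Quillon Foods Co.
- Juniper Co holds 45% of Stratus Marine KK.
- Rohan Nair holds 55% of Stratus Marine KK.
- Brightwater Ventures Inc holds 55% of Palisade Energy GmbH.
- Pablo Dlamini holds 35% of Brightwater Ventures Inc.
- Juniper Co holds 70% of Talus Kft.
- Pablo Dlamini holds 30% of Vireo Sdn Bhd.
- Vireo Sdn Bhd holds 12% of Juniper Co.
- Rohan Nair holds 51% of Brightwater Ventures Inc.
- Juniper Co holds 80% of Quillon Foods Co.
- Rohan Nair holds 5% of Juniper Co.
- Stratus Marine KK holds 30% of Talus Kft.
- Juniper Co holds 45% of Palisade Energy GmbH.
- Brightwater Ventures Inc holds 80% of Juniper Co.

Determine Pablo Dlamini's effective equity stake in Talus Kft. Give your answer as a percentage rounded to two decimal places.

26.39%

Pablo reaches Talus along 4 paths.
Via Vireo → Juniper → Stratus: 30% × 12% × 45% × 30% = 0.486%.
Via Brightwater → Juniper → Stratus: 35% × 80% × 45% × 30% = 3.78%.
Via Vireo → Juniper: 30% × 12% × 70% = 2.52%.
Via Brightwater → Juniper: 35% × 80% × 70% = 19.6%.
Total: 0.486% + 3.78% + 2.52% + 19.6% = 26.386%.
Rounded: 26.39%.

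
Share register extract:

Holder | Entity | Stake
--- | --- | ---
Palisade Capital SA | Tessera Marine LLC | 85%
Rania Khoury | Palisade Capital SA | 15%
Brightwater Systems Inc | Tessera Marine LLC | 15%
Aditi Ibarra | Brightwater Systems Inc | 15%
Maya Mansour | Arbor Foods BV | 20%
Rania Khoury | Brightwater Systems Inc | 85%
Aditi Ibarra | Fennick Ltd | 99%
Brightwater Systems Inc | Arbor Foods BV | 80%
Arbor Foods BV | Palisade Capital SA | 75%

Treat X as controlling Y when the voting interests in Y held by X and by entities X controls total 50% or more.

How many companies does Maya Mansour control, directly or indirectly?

Maya's largest direct stake is 20% in Arbor, which does not meet the threshold.
Maya controls 0 companies.

0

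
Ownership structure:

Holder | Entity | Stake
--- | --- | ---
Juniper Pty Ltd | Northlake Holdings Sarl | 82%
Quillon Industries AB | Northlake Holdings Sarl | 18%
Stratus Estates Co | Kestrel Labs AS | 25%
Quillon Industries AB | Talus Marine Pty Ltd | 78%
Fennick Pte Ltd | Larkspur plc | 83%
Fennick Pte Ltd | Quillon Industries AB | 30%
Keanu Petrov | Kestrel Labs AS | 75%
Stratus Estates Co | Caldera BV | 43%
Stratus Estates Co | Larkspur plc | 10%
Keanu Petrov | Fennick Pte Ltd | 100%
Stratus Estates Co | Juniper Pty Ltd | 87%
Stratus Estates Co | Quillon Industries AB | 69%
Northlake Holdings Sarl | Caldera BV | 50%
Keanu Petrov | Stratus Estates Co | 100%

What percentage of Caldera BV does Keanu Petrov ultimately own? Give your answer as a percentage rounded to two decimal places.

87.58%

Keanu reaches Caldera along 4 paths.
Via Stratus → Juniper → Northlake: 100% × 87% × 82% × 50% = 35.67%.
Via Fennick → Quillon → Northlake: 100% × 30% × 18% × 50% = 2.7%.
Via Stratus → Quillon → Northlake: 100% × 69% × 18% × 50% = 6.21%.
Via Stratus: 100% × 43% = 43%.
Total: 35.67% + 2.7% + 6.21% + 43% = 87.58%.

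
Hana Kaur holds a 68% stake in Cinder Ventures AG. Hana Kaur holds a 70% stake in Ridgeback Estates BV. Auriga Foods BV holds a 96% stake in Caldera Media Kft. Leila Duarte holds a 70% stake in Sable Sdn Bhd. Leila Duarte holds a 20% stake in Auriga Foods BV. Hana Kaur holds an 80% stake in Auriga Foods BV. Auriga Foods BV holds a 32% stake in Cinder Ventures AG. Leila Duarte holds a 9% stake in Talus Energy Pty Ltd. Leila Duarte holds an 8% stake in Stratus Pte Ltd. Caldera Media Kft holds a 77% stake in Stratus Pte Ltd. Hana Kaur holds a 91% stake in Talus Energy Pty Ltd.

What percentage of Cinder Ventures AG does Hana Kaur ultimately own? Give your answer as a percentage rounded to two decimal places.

Hana reaches Cinder along 2 paths.
Direct stake: 68% = 68%.
Via Auriga: 80% × 32% = 25.6%.
Total: 68% + 25.6% = 93.6%.
Rounded: 93.60%.

93.60%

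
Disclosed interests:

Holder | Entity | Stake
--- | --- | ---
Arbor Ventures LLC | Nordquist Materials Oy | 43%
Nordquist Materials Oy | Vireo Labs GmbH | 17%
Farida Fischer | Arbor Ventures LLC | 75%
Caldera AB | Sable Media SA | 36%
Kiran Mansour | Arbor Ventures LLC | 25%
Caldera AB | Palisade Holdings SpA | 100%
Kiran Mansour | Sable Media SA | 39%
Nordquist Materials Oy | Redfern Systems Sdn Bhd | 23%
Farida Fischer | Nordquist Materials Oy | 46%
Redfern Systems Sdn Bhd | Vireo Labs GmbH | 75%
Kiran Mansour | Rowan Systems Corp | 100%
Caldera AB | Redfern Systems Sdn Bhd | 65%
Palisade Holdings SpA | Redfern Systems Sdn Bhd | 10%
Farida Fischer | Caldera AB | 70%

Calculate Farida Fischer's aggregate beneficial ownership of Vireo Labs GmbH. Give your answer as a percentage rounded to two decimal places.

Farida reaches Vireo along 6 paths.
Via Nordquist: 46% × 17% = 7.82%.
Via Arbor → Nordquist: 75% × 43% × 17% = 5.4825%.
Via Caldera → Palisade → Redfern: 70% × 100% × 10% × 75% = 5.25%.
Via Nordquist → Redfern: 46% × 23% × 75% = 7.935%.
Via Arbor → Nordquist → Redfern: 75% × 43% × 23% × 75% = 5.563125%.
Via Caldera → Redfern: 70% × 65% × 75% = 34.125%.
Total: 7.82% + 5.4825% + 5.25% + 7.935% + 5.563125% + 34.125% = 66.175625%.
Rounded: 66.18%.

66.18%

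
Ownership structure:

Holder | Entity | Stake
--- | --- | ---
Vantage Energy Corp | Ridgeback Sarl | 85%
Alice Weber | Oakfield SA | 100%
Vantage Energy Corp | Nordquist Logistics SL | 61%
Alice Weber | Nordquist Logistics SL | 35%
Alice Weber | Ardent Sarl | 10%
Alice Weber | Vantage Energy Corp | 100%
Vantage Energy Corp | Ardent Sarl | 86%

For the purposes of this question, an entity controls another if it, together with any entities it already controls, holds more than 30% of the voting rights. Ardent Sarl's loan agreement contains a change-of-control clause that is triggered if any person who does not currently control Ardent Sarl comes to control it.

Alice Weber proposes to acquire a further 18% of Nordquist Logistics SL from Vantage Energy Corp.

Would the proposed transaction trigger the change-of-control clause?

No

The purchase adds only to Alice's holdings (Vantage's stake shrinks), so Alice is the only person who could newly come to control Ardent.
Alice holds 100% of Vantage, so Alice controls Vantage.
Vantage and Alice together hold 86% + 10% = 96% of Ardent, so Alice controls Ardent.
So Alice already controls Ardent before the transaction.
After the purchase, Alice's direct stake in Nordquist rises to 35% + 18% = 53%, and Vantage's stake falls to 43%.
Alice controlled Ardent already, so this is not a new person acquiring control; every other person's position is unchanged or reduced.
No new person acquires control, so the clause is not triggered.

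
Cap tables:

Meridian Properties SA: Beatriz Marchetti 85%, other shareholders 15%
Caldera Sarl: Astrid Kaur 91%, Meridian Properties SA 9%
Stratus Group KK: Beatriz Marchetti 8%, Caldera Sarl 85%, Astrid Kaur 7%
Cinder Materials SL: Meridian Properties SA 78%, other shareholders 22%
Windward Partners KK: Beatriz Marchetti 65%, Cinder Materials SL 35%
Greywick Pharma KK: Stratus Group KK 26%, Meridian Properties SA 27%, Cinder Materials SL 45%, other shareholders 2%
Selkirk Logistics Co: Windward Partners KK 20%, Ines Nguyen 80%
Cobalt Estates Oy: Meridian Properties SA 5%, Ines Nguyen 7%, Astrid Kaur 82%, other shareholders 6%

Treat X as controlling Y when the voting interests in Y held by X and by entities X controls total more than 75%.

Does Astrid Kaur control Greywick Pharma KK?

Astrid holds 91% of Caldera, so Astrid controls Caldera.
Caldera and Astrid together hold 85% + 7% = 92% of Stratus, so Astrid controls Stratus.
Astrid holds 82% of Cobalt, so Astrid controls Cobalt.
In Greywick, Astrid's side holds only 26%, not > 75%.
So Astrid does not control Greywick.

No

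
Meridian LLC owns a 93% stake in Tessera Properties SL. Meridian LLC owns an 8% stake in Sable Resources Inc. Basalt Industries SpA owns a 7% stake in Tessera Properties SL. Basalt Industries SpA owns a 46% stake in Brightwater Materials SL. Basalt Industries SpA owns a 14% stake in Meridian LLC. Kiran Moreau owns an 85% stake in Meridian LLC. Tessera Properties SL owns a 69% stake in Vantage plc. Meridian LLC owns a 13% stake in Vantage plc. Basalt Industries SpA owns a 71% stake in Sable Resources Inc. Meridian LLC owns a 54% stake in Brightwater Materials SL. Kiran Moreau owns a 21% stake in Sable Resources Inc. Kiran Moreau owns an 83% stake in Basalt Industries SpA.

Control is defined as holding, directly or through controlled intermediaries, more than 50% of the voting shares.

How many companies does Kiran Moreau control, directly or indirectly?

6

Kiran holds 83% of Basalt, so Kiran controls Basalt.
Kiran and Basalt together hold 85% + 14% = 99% of Meridian, so Kiran controls Meridian.
Basalt and Kiran and Meridian together hold 71% + 21% + 8% = 100% of Sable, so Kiran controls Sable.
Meridian and Basalt together hold 54% + 46% = 100% of Brightwater, so Kiran controls Brightwater.
Meridian and Basalt together hold 93% + 7% = 100% of Tessera, so Kiran controls Tessera.
Meridian and Tessera together hold 13% + 69% = 82% of Vantage, so Kiran controls Vantage.
Kiran controls 6 companies.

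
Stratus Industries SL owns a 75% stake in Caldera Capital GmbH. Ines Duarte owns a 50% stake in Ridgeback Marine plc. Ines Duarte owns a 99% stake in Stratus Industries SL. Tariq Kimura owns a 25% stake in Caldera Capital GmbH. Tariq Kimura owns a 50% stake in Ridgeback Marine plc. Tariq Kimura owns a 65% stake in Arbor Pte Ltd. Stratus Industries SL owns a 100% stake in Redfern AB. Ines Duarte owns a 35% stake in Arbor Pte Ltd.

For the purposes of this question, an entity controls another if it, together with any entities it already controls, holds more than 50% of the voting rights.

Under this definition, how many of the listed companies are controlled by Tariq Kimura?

1

Tariq holds 65% of Arbor, so Tariq controls Arbor.
No other company's threshold is met.
Tariq controls 1 company.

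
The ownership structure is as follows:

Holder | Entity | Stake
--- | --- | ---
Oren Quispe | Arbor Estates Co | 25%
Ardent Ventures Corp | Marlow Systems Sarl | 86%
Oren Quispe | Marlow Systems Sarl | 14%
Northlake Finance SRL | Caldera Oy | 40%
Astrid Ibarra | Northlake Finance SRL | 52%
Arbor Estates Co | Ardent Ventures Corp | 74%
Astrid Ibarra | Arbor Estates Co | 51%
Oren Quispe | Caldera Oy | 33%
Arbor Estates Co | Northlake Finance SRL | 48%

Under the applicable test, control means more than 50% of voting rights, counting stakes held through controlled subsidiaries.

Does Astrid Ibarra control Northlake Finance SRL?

Yes

Astrid holds 51% of Arbor, so Astrid controls Arbor.
Astrid and Arbor together hold 52% + 48% = 100% of Northlake, so Astrid controls Northlake.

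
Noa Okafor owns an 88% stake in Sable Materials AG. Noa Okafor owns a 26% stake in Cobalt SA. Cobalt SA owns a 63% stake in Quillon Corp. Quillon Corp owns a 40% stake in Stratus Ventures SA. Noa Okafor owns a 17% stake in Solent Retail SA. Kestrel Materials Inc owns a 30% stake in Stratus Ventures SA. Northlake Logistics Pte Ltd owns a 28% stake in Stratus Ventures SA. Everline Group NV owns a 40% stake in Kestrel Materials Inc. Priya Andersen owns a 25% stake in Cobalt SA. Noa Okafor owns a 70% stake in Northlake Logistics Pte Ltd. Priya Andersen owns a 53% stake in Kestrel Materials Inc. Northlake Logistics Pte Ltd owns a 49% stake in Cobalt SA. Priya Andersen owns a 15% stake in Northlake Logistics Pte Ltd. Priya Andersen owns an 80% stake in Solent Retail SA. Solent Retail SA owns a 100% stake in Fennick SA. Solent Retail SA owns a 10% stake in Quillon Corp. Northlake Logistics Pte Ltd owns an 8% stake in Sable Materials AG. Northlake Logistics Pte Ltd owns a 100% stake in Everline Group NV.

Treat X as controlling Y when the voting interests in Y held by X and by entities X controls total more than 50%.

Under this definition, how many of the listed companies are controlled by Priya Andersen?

3

Priya holds 80% of Solent, so Priya controls Solent.
Solent holds 100% of Fennick, so Priya controls Fennick.
Priya holds 53% of Kestrel, so Priya controls Kestrel.
No other company's threshold is met.
Priya controls 3 companies.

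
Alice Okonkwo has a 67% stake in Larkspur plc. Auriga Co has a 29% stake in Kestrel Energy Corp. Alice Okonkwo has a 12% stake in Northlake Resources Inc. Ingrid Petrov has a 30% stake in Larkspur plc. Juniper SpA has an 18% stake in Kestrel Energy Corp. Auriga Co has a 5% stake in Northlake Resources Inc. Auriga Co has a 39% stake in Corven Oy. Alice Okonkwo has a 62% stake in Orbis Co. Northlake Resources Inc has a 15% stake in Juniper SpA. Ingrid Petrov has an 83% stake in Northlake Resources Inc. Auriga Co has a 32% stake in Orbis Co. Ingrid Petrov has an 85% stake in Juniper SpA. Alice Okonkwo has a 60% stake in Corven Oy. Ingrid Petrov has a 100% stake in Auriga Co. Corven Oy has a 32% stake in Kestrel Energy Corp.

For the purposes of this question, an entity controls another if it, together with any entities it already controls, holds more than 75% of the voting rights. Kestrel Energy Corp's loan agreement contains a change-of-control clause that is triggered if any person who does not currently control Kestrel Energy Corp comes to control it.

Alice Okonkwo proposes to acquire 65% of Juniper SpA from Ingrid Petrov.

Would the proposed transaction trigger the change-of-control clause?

The purchase adds only to Alice's holdings (Ingrid's stake shrinks), so Alice is the only person who could newly come to control Kestrel.
Alice's largest direct stake is 67% in Larkspur, which does not meet the threshold, so Alice controls no company.
Neither Alice nor any entity Alice controls holds any voting interest in Kestrel.
So before the transaction, Alice does not control Kestrel.
After the purchase, Alice holds 65% of Juniper directly, and Ingrid's stake falls to 20%.
Alice's side now holds 65% of Juniper, not > 75%, so Alice still does not control Juniper.
After the transaction, neither Alice nor any entity Alice controls holds a voting interest in Kestrel, so Alice still does not control it.
No new person acquires control, so the clause is not triggered.

No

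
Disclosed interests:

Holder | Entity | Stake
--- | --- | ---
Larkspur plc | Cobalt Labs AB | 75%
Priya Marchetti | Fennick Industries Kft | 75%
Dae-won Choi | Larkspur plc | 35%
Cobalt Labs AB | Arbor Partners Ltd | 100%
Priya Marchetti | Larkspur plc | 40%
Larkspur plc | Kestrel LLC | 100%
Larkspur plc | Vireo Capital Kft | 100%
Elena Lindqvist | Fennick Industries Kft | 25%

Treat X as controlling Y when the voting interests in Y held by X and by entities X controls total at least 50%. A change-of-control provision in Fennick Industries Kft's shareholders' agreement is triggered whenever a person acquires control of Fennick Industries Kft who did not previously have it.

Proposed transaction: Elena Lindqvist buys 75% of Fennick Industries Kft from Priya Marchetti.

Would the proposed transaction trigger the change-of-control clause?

The purchase adds only to Elena's holdings (Priya's stake shrinks), so Elena is the only person who could newly come to control Fennick.
Elena's largest direct stake is 25% in Fennick, which does not meet the threshold, so Elena controls no company.
In Fennick, Elena's side holds only 25%, not ≥ 50%.
So before the transaction, Elena does not control Fennick.
After the purchase, Elena's direct stake in Fennick rises to 25% + 75% = 100%, and Priya's stake falls to 0%.
Elena holds 100% of Fennick, so Elena controls Fennick.
Elena did not control Fennick before and does after, so the clause is triggered.

Yes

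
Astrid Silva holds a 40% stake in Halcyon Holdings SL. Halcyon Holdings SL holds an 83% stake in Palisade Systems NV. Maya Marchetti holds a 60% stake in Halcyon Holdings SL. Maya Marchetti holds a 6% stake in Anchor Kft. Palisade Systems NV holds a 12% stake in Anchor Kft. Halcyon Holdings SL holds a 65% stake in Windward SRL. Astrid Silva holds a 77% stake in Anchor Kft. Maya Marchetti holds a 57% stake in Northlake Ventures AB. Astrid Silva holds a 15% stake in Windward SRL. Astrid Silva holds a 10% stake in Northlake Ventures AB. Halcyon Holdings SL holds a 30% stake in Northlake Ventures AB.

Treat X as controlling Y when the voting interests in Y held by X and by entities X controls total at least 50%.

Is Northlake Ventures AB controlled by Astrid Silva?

Astrid holds 77% of Anchor, so Astrid controls Anchor.
In Northlake, Astrid's side holds only 10%, not ≥ 50%.
So Astrid does not control Northlake.

No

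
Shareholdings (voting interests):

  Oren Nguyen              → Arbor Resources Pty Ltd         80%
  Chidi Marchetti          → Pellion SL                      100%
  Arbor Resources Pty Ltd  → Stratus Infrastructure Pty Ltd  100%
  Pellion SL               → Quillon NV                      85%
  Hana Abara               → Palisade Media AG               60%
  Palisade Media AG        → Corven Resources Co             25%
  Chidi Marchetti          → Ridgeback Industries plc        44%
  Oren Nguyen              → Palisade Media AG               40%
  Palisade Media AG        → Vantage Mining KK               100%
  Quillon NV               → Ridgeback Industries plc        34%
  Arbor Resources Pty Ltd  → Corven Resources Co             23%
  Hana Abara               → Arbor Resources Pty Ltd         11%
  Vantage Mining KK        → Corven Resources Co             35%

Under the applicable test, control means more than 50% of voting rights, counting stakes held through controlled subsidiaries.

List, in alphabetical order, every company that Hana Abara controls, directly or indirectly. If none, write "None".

Hana holds 60% of Palisade, so Hana controls Palisade.
Palisade holds 100% of Vantage, so Hana controls Vantage.
Vantage and Palisade together hold 35% + 25% = 60% of Corven, so Hana controls Corven.
No other company's threshold is met.

Corven Resources Co, Palisade Media AG, Vantage Mining KK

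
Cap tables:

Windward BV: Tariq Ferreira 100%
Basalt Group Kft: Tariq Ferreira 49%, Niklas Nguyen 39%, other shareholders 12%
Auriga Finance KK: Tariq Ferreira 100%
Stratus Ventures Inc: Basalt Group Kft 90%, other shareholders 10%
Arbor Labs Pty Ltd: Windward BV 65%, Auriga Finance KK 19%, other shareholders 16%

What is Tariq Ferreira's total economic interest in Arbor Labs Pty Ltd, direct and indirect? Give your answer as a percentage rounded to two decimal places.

Tariq reaches Arbor along 2 paths.
Via Windward: 100% × 65% = 65%.
Via Auriga: 100% × 19% = 19%.
Total: 65% + 19% = 84%.
Rounded: 84.00%.

84.00%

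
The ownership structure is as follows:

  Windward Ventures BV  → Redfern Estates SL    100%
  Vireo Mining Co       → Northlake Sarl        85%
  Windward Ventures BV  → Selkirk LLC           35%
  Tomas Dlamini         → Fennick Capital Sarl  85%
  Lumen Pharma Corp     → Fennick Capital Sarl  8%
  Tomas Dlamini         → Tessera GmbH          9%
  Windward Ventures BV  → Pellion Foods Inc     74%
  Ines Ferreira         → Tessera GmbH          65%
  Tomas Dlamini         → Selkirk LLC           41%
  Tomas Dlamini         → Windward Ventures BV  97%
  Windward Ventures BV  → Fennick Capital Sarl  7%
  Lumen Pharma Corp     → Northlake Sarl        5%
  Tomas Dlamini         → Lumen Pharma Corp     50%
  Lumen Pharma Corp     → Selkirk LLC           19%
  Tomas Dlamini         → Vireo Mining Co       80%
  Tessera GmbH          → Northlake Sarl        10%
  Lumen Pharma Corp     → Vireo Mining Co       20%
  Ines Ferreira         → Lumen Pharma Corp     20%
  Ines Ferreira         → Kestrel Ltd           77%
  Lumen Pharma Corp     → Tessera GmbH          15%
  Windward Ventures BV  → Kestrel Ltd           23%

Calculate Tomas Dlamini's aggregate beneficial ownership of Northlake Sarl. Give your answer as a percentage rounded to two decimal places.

80.65%

Tomas reaches Northlake along 5 paths.
Via Lumen: 50% × 5% = 2.5%.
Via Lumen → Vireo: 50% × 20% × 85% = 8.5%.
Via Vireo: 80% × 85% = 68%.
Via Lumen → Tessera: 50% × 15% × 10% = 0.75%.
Via Tessera: 9% × 10% = 0.9%.
Total: 2.5% + 8.5% + 68% + 0.75% + 0.9% = 80.65%.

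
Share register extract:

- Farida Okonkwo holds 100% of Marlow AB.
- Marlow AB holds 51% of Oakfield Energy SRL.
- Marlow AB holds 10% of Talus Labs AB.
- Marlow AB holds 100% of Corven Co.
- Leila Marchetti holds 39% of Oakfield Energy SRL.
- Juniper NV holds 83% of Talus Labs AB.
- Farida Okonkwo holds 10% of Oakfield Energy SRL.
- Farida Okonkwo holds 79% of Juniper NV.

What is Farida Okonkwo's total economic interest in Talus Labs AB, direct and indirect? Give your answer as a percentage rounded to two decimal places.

75.57%

Farida reaches Talus along 2 paths.
Via Juniper: 79% × 83% = 65.57%.
Via Marlow: 100% × 10% = 10%.
Total: 65.57% + 10% = 75.57%.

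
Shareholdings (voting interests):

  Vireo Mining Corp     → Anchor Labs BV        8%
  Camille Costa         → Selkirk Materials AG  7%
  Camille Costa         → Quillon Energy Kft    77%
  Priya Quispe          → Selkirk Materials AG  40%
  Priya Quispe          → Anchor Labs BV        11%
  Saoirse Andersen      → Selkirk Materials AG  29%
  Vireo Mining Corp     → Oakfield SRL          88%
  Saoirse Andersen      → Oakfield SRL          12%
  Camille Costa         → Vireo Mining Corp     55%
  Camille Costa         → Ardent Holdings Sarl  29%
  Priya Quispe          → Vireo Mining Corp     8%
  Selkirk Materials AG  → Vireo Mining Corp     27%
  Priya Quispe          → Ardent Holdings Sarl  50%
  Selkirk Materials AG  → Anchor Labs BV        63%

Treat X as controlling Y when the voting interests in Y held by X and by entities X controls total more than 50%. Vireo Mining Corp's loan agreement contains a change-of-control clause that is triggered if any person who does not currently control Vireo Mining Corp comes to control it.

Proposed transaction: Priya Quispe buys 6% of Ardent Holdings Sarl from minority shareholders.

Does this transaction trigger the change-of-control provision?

The purchase changes only Priya's holdings, so Priya is the only person who could newly come to control Vireo.
Priya's largest direct stake is 50% in Ardent, which does not meet the threshold, so Priya controls no company.
In Vireo, Priya's side holds only 8%, not > 50%.
So before the transaction, Priya does not control Vireo.
After the purchase, Priya's direct stake in Ardent rises to 50% + 6% = 56%.
Priya holds 56% of Ardent, so Priya controls Ardent.
After the transaction, Priya's side holds 8% of Vireo, not > 50%, so Priya still does not control Vireo.
No new person acquires control, so the clause is not triggered.

No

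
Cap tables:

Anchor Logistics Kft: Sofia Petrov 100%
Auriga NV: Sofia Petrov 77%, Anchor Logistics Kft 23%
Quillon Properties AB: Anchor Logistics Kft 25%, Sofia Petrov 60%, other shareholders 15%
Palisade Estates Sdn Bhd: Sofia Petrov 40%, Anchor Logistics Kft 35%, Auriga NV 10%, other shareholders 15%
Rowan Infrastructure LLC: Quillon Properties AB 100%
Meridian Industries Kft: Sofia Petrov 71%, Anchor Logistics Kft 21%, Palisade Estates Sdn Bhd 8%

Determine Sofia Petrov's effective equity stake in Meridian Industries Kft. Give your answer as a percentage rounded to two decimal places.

98.80%

Sofia reaches Meridian along 6 paths.
Direct stake: 71% = 71%.
Via Anchor: 100% × 21% = 21%.
Via Palisade: 40% × 8% = 3.2%.
Via Anchor → Palisade: 100% × 35% × 8% = 2.8%.
Via Auriga → Palisade: 77% × 10% × 8% = 0.616%.
Via Anchor → Auriga → Palisade: 100% × 23% × 10% × 8% = 0.184%.
Total: 71% + 21% + 3.2% + 2.8% + 0.616% + 0.184% = 98.8%.
Rounded: 98.80%.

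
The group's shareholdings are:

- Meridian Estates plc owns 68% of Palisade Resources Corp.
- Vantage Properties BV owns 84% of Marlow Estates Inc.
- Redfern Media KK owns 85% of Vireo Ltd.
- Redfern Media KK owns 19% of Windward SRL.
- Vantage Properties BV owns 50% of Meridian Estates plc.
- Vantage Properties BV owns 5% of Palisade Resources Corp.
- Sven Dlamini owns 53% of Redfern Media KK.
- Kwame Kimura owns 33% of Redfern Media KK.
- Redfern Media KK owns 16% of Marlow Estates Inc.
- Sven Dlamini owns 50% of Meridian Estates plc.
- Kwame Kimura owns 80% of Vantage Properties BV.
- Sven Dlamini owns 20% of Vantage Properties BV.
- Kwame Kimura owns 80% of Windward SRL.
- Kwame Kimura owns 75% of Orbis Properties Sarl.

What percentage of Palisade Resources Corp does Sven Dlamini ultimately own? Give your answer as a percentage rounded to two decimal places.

41.80%

Sven reaches Palisade along 3 paths.
Via Vantage → Meridian: 20% × 50% × 68% = 6.8%.
Via Meridian: 50% × 68% = 34%.
Via Vantage: 20% × 5% = 1%.
Total: 6.8% + 34% + 1% = 41.8%.
Rounded: 41.80%.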